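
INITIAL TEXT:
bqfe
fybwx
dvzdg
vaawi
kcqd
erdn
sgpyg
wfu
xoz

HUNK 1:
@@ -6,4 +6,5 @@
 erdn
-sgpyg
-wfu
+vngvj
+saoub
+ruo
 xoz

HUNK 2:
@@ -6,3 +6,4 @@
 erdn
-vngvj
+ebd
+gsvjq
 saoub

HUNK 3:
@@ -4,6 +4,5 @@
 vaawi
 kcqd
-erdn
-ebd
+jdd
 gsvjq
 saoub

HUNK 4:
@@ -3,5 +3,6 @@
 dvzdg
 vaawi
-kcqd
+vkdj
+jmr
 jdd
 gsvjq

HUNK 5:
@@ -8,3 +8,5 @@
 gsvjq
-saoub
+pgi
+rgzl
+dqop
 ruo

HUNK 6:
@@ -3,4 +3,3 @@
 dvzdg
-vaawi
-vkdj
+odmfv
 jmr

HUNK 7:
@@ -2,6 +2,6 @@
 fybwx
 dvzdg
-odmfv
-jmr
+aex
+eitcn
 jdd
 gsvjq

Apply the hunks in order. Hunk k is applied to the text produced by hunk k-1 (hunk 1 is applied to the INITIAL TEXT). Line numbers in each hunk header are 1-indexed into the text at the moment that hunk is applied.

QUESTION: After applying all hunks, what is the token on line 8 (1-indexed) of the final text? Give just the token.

Hunk 1: at line 6 remove [sgpyg,wfu] add [vngvj,saoub,ruo] -> 10 lines: bqfe fybwx dvzdg vaawi kcqd erdn vngvj saoub ruo xoz
Hunk 2: at line 6 remove [vngvj] add [ebd,gsvjq] -> 11 lines: bqfe fybwx dvzdg vaawi kcqd erdn ebd gsvjq saoub ruo xoz
Hunk 3: at line 4 remove [erdn,ebd] add [jdd] -> 10 lines: bqfe fybwx dvzdg vaawi kcqd jdd gsvjq saoub ruo xoz
Hunk 4: at line 3 remove [kcqd] add [vkdj,jmr] -> 11 lines: bqfe fybwx dvzdg vaawi vkdj jmr jdd gsvjq saoub ruo xoz
Hunk 5: at line 8 remove [saoub] add [pgi,rgzl,dqop] -> 13 lines: bqfe fybwx dvzdg vaawi vkdj jmr jdd gsvjq pgi rgzl dqop ruo xoz
Hunk 6: at line 3 remove [vaawi,vkdj] add [odmfv] -> 12 lines: bqfe fybwx dvzdg odmfv jmr jdd gsvjq pgi rgzl dqop ruo xoz
Hunk 7: at line 2 remove [odmfv,jmr] add [aex,eitcn] -> 12 lines: bqfe fybwx dvzdg aex eitcn jdd gsvjq pgi rgzl dqop ruo xoz
Final line 8: pgi

Answer: pgi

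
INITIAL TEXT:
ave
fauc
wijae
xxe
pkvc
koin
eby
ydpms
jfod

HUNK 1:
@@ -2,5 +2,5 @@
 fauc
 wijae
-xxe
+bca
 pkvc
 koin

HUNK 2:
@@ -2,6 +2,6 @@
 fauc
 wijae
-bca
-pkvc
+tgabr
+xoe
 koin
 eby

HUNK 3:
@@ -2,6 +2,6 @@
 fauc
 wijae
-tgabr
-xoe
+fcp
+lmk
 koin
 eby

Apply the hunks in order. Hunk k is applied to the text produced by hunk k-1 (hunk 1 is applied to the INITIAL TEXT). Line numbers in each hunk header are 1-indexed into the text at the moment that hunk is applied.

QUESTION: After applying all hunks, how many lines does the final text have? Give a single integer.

Hunk 1: at line 2 remove [xxe] add [bca] -> 9 lines: ave fauc wijae bca pkvc koin eby ydpms jfod
Hunk 2: at line 2 remove [bca,pkvc] add [tgabr,xoe] -> 9 lines: ave fauc wijae tgabr xoe koin eby ydpms jfod
Hunk 3: at line 2 remove [tgabr,xoe] add [fcp,lmk] -> 9 lines: ave fauc wijae fcp lmk koin eby ydpms jfod
Final line count: 9

Answer: 9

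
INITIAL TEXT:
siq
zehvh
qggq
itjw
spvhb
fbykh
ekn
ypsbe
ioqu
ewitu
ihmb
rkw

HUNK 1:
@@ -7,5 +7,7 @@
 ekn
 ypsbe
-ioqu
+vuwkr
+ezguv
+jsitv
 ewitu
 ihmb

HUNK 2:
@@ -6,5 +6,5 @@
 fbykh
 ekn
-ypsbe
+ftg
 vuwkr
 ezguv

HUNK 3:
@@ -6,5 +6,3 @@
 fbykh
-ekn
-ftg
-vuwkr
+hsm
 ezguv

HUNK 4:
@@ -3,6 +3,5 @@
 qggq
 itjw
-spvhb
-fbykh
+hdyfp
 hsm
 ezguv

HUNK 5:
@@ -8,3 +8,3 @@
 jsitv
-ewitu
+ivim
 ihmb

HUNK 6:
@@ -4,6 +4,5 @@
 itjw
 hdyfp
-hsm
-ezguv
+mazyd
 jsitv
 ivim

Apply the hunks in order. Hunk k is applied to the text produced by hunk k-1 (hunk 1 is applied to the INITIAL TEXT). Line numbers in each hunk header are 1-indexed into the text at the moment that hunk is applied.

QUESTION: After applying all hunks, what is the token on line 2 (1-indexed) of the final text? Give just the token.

Answer: zehvh

Derivation:
Hunk 1: at line 7 remove [ioqu] add [vuwkr,ezguv,jsitv] -> 14 lines: siq zehvh qggq itjw spvhb fbykh ekn ypsbe vuwkr ezguv jsitv ewitu ihmb rkw
Hunk 2: at line 6 remove [ypsbe] add [ftg] -> 14 lines: siq zehvh qggq itjw spvhb fbykh ekn ftg vuwkr ezguv jsitv ewitu ihmb rkw
Hunk 3: at line 6 remove [ekn,ftg,vuwkr] add [hsm] -> 12 lines: siq zehvh qggq itjw spvhb fbykh hsm ezguv jsitv ewitu ihmb rkw
Hunk 4: at line 3 remove [spvhb,fbykh] add [hdyfp] -> 11 lines: siq zehvh qggq itjw hdyfp hsm ezguv jsitv ewitu ihmb rkw
Hunk 5: at line 8 remove [ewitu] add [ivim] -> 11 lines: siq zehvh qggq itjw hdyfp hsm ezguv jsitv ivim ihmb rkw
Hunk 6: at line 4 remove [hsm,ezguv] add [mazyd] -> 10 lines: siq zehvh qggq itjw hdyfp mazyd jsitv ivim ihmb rkw
Final line 2: zehvh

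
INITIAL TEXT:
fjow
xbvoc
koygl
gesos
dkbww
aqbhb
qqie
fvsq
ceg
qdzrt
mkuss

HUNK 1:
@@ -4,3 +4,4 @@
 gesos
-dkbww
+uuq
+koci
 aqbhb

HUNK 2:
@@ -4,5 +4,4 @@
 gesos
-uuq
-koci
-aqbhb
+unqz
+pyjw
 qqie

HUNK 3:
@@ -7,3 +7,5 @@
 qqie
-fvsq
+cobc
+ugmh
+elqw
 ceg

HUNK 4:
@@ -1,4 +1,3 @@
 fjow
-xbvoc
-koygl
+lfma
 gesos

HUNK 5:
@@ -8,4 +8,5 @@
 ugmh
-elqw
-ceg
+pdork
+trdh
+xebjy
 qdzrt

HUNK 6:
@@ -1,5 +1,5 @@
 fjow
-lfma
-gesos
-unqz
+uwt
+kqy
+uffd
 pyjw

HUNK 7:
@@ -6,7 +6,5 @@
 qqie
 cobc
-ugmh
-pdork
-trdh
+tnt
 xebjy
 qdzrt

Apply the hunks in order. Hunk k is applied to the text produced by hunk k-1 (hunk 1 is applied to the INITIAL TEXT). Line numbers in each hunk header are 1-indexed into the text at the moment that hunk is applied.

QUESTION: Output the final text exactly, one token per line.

Answer: fjow
uwt
kqy
uffd
pyjw
qqie
cobc
tnt
xebjy
qdzrt
mkuss

Derivation:
Hunk 1: at line 4 remove [dkbww] add [uuq,koci] -> 12 lines: fjow xbvoc koygl gesos uuq koci aqbhb qqie fvsq ceg qdzrt mkuss
Hunk 2: at line 4 remove [uuq,koci,aqbhb] add [unqz,pyjw] -> 11 lines: fjow xbvoc koygl gesos unqz pyjw qqie fvsq ceg qdzrt mkuss
Hunk 3: at line 7 remove [fvsq] add [cobc,ugmh,elqw] -> 13 lines: fjow xbvoc koygl gesos unqz pyjw qqie cobc ugmh elqw ceg qdzrt mkuss
Hunk 4: at line 1 remove [xbvoc,koygl] add [lfma] -> 12 lines: fjow lfma gesos unqz pyjw qqie cobc ugmh elqw ceg qdzrt mkuss
Hunk 5: at line 8 remove [elqw,ceg] add [pdork,trdh,xebjy] -> 13 lines: fjow lfma gesos unqz pyjw qqie cobc ugmh pdork trdh xebjy qdzrt mkuss
Hunk 6: at line 1 remove [lfma,gesos,unqz] add [uwt,kqy,uffd] -> 13 lines: fjow uwt kqy uffd pyjw qqie cobc ugmh pdork trdh xebjy qdzrt mkuss
Hunk 7: at line 6 remove [ugmh,pdork,trdh] add [tnt] -> 11 lines: fjow uwt kqy uffd pyjw qqie cobc tnt xebjy qdzrt mkuss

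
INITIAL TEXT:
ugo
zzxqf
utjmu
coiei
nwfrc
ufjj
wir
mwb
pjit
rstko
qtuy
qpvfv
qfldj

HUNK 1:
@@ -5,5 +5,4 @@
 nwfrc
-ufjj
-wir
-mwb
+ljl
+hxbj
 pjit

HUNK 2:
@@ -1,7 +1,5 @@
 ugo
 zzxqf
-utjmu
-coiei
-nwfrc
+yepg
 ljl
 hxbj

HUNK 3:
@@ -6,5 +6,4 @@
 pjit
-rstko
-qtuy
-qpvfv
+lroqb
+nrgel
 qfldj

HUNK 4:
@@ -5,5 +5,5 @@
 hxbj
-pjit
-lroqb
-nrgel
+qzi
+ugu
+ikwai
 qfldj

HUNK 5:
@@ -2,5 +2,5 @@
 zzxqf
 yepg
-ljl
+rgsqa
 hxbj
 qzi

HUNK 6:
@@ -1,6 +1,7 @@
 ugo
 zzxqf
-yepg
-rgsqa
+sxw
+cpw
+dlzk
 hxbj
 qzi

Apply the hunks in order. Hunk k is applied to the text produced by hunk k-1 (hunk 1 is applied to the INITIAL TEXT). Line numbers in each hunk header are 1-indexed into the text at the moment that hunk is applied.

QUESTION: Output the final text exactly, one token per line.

Hunk 1: at line 5 remove [ufjj,wir,mwb] add [ljl,hxbj] -> 12 lines: ugo zzxqf utjmu coiei nwfrc ljl hxbj pjit rstko qtuy qpvfv qfldj
Hunk 2: at line 1 remove [utjmu,coiei,nwfrc] add [yepg] -> 10 lines: ugo zzxqf yepg ljl hxbj pjit rstko qtuy qpvfv qfldj
Hunk 3: at line 6 remove [rstko,qtuy,qpvfv] add [lroqb,nrgel] -> 9 lines: ugo zzxqf yepg ljl hxbj pjit lroqb nrgel qfldj
Hunk 4: at line 5 remove [pjit,lroqb,nrgel] add [qzi,ugu,ikwai] -> 9 lines: ugo zzxqf yepg ljl hxbj qzi ugu ikwai qfldj
Hunk 5: at line 2 remove [ljl] add [rgsqa] -> 9 lines: ugo zzxqf yepg rgsqa hxbj qzi ugu ikwai qfldj
Hunk 6: at line 1 remove [yepg,rgsqa] add [sxw,cpw,dlzk] -> 10 lines: ugo zzxqf sxw cpw dlzk hxbj qzi ugu ikwai qfldj

Answer: ugo
zzxqf
sxw
cpw
dlzk
hxbj
qzi
ugu
ikwai
qfldj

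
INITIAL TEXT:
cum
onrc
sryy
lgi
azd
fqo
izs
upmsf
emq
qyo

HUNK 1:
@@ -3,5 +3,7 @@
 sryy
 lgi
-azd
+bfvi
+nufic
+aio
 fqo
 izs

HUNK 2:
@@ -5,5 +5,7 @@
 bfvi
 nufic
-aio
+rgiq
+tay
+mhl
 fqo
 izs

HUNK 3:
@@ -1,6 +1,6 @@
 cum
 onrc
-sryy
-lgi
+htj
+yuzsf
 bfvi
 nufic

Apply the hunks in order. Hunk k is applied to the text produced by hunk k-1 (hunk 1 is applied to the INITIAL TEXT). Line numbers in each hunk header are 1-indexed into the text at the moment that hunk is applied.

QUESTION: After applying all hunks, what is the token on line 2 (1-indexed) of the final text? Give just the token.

Hunk 1: at line 3 remove [azd] add [bfvi,nufic,aio] -> 12 lines: cum onrc sryy lgi bfvi nufic aio fqo izs upmsf emq qyo
Hunk 2: at line 5 remove [aio] add [rgiq,tay,mhl] -> 14 lines: cum onrc sryy lgi bfvi nufic rgiq tay mhl fqo izs upmsf emq qyo
Hunk 3: at line 1 remove [sryy,lgi] add [htj,yuzsf] -> 14 lines: cum onrc htj yuzsf bfvi nufic rgiq tay mhl fqo izs upmsf emq qyo
Final line 2: onrc

Answer: onrc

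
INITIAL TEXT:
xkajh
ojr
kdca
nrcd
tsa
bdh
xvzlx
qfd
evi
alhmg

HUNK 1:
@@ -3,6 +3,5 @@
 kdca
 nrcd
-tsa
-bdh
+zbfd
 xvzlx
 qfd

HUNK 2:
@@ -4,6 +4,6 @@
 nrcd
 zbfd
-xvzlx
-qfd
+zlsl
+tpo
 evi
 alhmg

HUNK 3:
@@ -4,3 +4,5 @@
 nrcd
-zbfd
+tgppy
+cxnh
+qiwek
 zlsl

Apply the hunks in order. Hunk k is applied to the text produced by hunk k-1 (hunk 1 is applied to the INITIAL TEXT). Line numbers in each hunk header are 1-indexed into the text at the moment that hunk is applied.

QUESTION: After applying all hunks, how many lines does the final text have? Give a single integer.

Hunk 1: at line 3 remove [tsa,bdh] add [zbfd] -> 9 lines: xkajh ojr kdca nrcd zbfd xvzlx qfd evi alhmg
Hunk 2: at line 4 remove [xvzlx,qfd] add [zlsl,tpo] -> 9 lines: xkajh ojr kdca nrcd zbfd zlsl tpo evi alhmg
Hunk 3: at line 4 remove [zbfd] add [tgppy,cxnh,qiwek] -> 11 lines: xkajh ojr kdca nrcd tgppy cxnh qiwek zlsl tpo evi alhmg
Final line count: 11

Answer: 11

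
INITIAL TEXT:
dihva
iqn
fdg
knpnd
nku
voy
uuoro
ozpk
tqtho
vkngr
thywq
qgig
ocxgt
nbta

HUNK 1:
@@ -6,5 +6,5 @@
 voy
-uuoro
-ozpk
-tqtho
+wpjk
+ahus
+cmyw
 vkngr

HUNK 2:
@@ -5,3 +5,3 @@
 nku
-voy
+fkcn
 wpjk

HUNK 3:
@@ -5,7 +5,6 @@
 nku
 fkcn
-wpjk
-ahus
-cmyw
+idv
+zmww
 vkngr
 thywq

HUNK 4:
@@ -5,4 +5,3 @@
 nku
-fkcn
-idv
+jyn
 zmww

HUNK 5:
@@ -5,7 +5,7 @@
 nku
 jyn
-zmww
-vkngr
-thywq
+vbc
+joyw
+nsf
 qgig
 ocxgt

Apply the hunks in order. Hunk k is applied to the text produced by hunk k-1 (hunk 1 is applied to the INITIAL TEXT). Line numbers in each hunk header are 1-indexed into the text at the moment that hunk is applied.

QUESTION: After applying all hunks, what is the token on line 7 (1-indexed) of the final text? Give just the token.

Hunk 1: at line 6 remove [uuoro,ozpk,tqtho] add [wpjk,ahus,cmyw] -> 14 lines: dihva iqn fdg knpnd nku voy wpjk ahus cmyw vkngr thywq qgig ocxgt nbta
Hunk 2: at line 5 remove [voy] add [fkcn] -> 14 lines: dihva iqn fdg knpnd nku fkcn wpjk ahus cmyw vkngr thywq qgig ocxgt nbta
Hunk 3: at line 5 remove [wpjk,ahus,cmyw] add [idv,zmww] -> 13 lines: dihva iqn fdg knpnd nku fkcn idv zmww vkngr thywq qgig ocxgt nbta
Hunk 4: at line 5 remove [fkcn,idv] add [jyn] -> 12 lines: dihva iqn fdg knpnd nku jyn zmww vkngr thywq qgig ocxgt nbta
Hunk 5: at line 5 remove [zmww,vkngr,thywq] add [vbc,joyw,nsf] -> 12 lines: dihva iqn fdg knpnd nku jyn vbc joyw nsf qgig ocxgt nbta
Final line 7: vbc

Answer: vbc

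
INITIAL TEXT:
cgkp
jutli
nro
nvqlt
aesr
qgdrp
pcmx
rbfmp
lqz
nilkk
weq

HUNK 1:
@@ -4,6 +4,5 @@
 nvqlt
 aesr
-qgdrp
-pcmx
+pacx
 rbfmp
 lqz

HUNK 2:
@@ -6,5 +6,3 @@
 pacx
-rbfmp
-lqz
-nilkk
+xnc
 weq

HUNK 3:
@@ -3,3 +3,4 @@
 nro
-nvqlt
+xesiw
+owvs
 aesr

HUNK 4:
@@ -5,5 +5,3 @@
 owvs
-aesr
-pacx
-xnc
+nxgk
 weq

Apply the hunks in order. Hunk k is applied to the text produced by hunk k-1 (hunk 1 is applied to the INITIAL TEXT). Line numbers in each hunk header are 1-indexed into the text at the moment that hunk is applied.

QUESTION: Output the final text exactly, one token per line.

Hunk 1: at line 4 remove [qgdrp,pcmx] add [pacx] -> 10 lines: cgkp jutli nro nvqlt aesr pacx rbfmp lqz nilkk weq
Hunk 2: at line 6 remove [rbfmp,lqz,nilkk] add [xnc] -> 8 lines: cgkp jutli nro nvqlt aesr pacx xnc weq
Hunk 3: at line 3 remove [nvqlt] add [xesiw,owvs] -> 9 lines: cgkp jutli nro xesiw owvs aesr pacx xnc weq
Hunk 4: at line 5 remove [aesr,pacx,xnc] add [nxgk] -> 7 lines: cgkp jutli nro xesiw owvs nxgk weq

Answer: cgkp
jutli
nro
xesiw
owvs
nxgk
weq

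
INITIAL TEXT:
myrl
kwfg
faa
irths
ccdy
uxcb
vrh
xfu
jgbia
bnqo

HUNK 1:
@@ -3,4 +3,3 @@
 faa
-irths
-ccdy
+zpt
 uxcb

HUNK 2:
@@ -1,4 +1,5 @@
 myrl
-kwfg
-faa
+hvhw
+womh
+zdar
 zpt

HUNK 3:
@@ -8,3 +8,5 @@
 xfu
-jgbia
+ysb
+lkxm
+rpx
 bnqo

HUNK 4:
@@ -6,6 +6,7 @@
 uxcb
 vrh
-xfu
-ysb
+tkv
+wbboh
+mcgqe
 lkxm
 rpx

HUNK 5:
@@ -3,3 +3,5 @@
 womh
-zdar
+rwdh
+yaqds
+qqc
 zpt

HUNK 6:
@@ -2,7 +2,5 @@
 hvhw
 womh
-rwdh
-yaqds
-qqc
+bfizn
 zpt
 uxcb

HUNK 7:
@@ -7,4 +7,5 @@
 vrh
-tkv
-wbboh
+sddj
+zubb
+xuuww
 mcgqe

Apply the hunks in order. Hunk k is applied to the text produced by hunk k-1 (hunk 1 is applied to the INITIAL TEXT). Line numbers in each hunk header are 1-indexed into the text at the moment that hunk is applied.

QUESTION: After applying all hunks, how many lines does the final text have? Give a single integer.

Answer: 14

Derivation:
Hunk 1: at line 3 remove [irths,ccdy] add [zpt] -> 9 lines: myrl kwfg faa zpt uxcb vrh xfu jgbia bnqo
Hunk 2: at line 1 remove [kwfg,faa] add [hvhw,womh,zdar] -> 10 lines: myrl hvhw womh zdar zpt uxcb vrh xfu jgbia bnqo
Hunk 3: at line 8 remove [jgbia] add [ysb,lkxm,rpx] -> 12 lines: myrl hvhw womh zdar zpt uxcb vrh xfu ysb lkxm rpx bnqo
Hunk 4: at line 6 remove [xfu,ysb] add [tkv,wbboh,mcgqe] -> 13 lines: myrl hvhw womh zdar zpt uxcb vrh tkv wbboh mcgqe lkxm rpx bnqo
Hunk 5: at line 3 remove [zdar] add [rwdh,yaqds,qqc] -> 15 lines: myrl hvhw womh rwdh yaqds qqc zpt uxcb vrh tkv wbboh mcgqe lkxm rpx bnqo
Hunk 6: at line 2 remove [rwdh,yaqds,qqc] add [bfizn] -> 13 lines: myrl hvhw womh bfizn zpt uxcb vrh tkv wbboh mcgqe lkxm rpx bnqo
Hunk 7: at line 7 remove [tkv,wbboh] add [sddj,zubb,xuuww] -> 14 lines: myrl hvhw womh bfizn zpt uxcb vrh sddj zubb xuuww mcgqe lkxm rpx bnqo
Final line count: 14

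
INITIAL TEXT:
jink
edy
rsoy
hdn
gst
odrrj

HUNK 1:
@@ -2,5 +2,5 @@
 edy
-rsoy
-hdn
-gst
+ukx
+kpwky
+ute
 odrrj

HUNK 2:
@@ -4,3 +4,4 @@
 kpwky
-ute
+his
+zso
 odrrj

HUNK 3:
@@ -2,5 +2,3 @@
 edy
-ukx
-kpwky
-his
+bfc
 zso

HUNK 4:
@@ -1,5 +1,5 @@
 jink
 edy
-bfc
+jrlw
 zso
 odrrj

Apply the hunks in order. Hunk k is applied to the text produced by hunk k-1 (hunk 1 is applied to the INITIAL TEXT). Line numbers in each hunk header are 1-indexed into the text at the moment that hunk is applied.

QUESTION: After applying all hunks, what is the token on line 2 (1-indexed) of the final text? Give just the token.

Hunk 1: at line 2 remove [rsoy,hdn,gst] add [ukx,kpwky,ute] -> 6 lines: jink edy ukx kpwky ute odrrj
Hunk 2: at line 4 remove [ute] add [his,zso] -> 7 lines: jink edy ukx kpwky his zso odrrj
Hunk 3: at line 2 remove [ukx,kpwky,his] add [bfc] -> 5 lines: jink edy bfc zso odrrj
Hunk 4: at line 1 remove [bfc] add [jrlw] -> 5 lines: jink edy jrlw zso odrrj
Final line 2: edy

Answer: edy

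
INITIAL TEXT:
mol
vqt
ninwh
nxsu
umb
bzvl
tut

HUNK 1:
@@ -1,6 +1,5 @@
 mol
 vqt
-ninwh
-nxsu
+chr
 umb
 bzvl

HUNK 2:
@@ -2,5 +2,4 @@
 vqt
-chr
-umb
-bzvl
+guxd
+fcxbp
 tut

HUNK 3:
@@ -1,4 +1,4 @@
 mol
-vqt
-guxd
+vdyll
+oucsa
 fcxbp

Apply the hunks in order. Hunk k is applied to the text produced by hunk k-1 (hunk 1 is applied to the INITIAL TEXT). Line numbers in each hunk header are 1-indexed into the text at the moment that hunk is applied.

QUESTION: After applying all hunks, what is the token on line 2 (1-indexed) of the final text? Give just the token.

Answer: vdyll

Derivation:
Hunk 1: at line 1 remove [ninwh,nxsu] add [chr] -> 6 lines: mol vqt chr umb bzvl tut
Hunk 2: at line 2 remove [chr,umb,bzvl] add [guxd,fcxbp] -> 5 lines: mol vqt guxd fcxbp tut
Hunk 3: at line 1 remove [vqt,guxd] add [vdyll,oucsa] -> 5 lines: mol vdyll oucsa fcxbp tut
Final line 2: vdyll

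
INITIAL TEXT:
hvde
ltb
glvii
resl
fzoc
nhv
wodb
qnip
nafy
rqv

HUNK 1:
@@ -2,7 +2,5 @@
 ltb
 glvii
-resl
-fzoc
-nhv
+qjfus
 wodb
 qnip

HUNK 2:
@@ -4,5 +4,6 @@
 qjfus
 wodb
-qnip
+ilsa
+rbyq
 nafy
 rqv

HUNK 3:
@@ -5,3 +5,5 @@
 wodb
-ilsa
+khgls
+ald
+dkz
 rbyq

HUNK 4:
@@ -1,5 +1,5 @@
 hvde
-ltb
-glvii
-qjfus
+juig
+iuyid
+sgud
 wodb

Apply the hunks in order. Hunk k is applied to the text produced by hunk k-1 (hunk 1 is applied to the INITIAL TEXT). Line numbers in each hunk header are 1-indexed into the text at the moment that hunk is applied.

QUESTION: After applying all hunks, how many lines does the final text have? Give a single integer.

Answer: 11

Derivation:
Hunk 1: at line 2 remove [resl,fzoc,nhv] add [qjfus] -> 8 lines: hvde ltb glvii qjfus wodb qnip nafy rqv
Hunk 2: at line 4 remove [qnip] add [ilsa,rbyq] -> 9 lines: hvde ltb glvii qjfus wodb ilsa rbyq nafy rqv
Hunk 3: at line 5 remove [ilsa] add [khgls,ald,dkz] -> 11 lines: hvde ltb glvii qjfus wodb khgls ald dkz rbyq nafy rqv
Hunk 4: at line 1 remove [ltb,glvii,qjfus] add [juig,iuyid,sgud] -> 11 lines: hvde juig iuyid sgud wodb khgls ald dkz rbyq nafy rqv
Final line count: 11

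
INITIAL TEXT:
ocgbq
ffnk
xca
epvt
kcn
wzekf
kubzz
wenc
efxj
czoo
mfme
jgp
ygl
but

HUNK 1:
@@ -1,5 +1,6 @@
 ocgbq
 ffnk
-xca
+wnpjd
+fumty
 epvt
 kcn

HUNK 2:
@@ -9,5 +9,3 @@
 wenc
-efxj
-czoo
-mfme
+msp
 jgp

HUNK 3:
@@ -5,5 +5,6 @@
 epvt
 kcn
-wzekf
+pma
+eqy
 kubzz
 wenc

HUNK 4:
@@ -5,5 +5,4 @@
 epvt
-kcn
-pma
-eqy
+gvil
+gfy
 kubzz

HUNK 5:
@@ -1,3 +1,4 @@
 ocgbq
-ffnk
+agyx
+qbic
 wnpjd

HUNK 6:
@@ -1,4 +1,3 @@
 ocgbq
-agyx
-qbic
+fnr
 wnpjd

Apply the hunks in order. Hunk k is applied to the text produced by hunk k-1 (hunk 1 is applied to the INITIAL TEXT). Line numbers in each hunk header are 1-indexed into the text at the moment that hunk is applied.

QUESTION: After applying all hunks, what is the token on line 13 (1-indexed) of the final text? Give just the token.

Answer: but

Derivation:
Hunk 1: at line 1 remove [xca] add [wnpjd,fumty] -> 15 lines: ocgbq ffnk wnpjd fumty epvt kcn wzekf kubzz wenc efxj czoo mfme jgp ygl but
Hunk 2: at line 9 remove [efxj,czoo,mfme] add [msp] -> 13 lines: ocgbq ffnk wnpjd fumty epvt kcn wzekf kubzz wenc msp jgp ygl but
Hunk 3: at line 5 remove [wzekf] add [pma,eqy] -> 14 lines: ocgbq ffnk wnpjd fumty epvt kcn pma eqy kubzz wenc msp jgp ygl but
Hunk 4: at line 5 remove [kcn,pma,eqy] add [gvil,gfy] -> 13 lines: ocgbq ffnk wnpjd fumty epvt gvil gfy kubzz wenc msp jgp ygl but
Hunk 5: at line 1 remove [ffnk] add [agyx,qbic] -> 14 lines: ocgbq agyx qbic wnpjd fumty epvt gvil gfy kubzz wenc msp jgp ygl but
Hunk 6: at line 1 remove [agyx,qbic] add [fnr] -> 13 lines: ocgbq fnr wnpjd fumty epvt gvil gfy kubzz wenc msp jgp ygl but
Final line 13: but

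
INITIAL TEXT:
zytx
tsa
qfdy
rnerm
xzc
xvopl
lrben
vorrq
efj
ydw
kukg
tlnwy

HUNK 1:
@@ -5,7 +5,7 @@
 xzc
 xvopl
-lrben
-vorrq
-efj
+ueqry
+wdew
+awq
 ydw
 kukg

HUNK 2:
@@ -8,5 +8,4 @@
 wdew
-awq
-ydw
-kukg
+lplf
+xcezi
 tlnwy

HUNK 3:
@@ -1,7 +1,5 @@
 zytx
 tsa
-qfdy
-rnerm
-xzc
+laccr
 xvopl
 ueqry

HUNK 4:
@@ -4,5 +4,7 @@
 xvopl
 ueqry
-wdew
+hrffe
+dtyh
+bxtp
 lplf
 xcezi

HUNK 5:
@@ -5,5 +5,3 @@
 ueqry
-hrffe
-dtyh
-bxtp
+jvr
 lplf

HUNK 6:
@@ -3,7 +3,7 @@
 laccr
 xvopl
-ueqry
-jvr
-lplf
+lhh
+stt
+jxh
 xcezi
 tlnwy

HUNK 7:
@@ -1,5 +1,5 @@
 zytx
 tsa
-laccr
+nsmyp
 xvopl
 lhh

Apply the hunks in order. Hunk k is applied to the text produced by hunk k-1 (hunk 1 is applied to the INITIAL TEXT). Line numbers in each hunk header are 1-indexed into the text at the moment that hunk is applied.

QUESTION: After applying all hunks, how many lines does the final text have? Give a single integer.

Hunk 1: at line 5 remove [lrben,vorrq,efj] add [ueqry,wdew,awq] -> 12 lines: zytx tsa qfdy rnerm xzc xvopl ueqry wdew awq ydw kukg tlnwy
Hunk 2: at line 8 remove [awq,ydw,kukg] add [lplf,xcezi] -> 11 lines: zytx tsa qfdy rnerm xzc xvopl ueqry wdew lplf xcezi tlnwy
Hunk 3: at line 1 remove [qfdy,rnerm,xzc] add [laccr] -> 9 lines: zytx tsa laccr xvopl ueqry wdew lplf xcezi tlnwy
Hunk 4: at line 4 remove [wdew] add [hrffe,dtyh,bxtp] -> 11 lines: zytx tsa laccr xvopl ueqry hrffe dtyh bxtp lplf xcezi tlnwy
Hunk 5: at line 5 remove [hrffe,dtyh,bxtp] add [jvr] -> 9 lines: zytx tsa laccr xvopl ueqry jvr lplf xcezi tlnwy
Hunk 6: at line 3 remove [ueqry,jvr,lplf] add [lhh,stt,jxh] -> 9 lines: zytx tsa laccr xvopl lhh stt jxh xcezi tlnwy
Hunk 7: at line 1 remove [laccr] add [nsmyp] -> 9 lines: zytx tsa nsmyp xvopl lhh stt jxh xcezi tlnwy
Final line count: 9

Answer: 9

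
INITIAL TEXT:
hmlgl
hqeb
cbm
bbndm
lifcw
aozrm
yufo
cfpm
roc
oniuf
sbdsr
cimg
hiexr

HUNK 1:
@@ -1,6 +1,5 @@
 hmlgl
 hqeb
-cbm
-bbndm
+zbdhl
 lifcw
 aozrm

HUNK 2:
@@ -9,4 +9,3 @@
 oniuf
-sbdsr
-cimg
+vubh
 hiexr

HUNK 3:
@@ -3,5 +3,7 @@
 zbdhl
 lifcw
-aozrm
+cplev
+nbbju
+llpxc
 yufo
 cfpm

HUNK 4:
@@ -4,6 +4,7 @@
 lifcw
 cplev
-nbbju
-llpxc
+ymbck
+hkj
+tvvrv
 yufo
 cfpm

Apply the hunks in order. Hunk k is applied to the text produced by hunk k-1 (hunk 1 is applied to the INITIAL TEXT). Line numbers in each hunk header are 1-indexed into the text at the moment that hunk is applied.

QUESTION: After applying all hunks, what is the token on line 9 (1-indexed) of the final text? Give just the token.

Answer: yufo

Derivation:
Hunk 1: at line 1 remove [cbm,bbndm] add [zbdhl] -> 12 lines: hmlgl hqeb zbdhl lifcw aozrm yufo cfpm roc oniuf sbdsr cimg hiexr
Hunk 2: at line 9 remove [sbdsr,cimg] add [vubh] -> 11 lines: hmlgl hqeb zbdhl lifcw aozrm yufo cfpm roc oniuf vubh hiexr
Hunk 3: at line 3 remove [aozrm] add [cplev,nbbju,llpxc] -> 13 lines: hmlgl hqeb zbdhl lifcw cplev nbbju llpxc yufo cfpm roc oniuf vubh hiexr
Hunk 4: at line 4 remove [nbbju,llpxc] add [ymbck,hkj,tvvrv] -> 14 lines: hmlgl hqeb zbdhl lifcw cplev ymbck hkj tvvrv yufo cfpm roc oniuf vubh hiexr
Final line 9: yufo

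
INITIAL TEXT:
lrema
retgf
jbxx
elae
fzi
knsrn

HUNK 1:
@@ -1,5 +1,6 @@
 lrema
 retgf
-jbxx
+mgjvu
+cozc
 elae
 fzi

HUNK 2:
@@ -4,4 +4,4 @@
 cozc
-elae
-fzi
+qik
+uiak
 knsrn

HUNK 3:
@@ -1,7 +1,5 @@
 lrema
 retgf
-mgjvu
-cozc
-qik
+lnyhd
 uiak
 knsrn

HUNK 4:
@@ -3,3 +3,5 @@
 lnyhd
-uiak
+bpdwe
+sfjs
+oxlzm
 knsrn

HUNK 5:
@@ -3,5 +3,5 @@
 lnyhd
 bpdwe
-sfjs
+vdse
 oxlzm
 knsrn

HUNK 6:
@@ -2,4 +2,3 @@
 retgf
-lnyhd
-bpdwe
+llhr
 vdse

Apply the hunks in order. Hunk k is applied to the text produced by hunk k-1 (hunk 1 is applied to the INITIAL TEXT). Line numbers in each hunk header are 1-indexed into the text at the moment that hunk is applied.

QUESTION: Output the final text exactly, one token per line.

Answer: lrema
retgf
llhr
vdse
oxlzm
knsrn

Derivation:
Hunk 1: at line 1 remove [jbxx] add [mgjvu,cozc] -> 7 lines: lrema retgf mgjvu cozc elae fzi knsrn
Hunk 2: at line 4 remove [elae,fzi] add [qik,uiak] -> 7 lines: lrema retgf mgjvu cozc qik uiak knsrn
Hunk 3: at line 1 remove [mgjvu,cozc,qik] add [lnyhd] -> 5 lines: lrema retgf lnyhd uiak knsrn
Hunk 4: at line 3 remove [uiak] add [bpdwe,sfjs,oxlzm] -> 7 lines: lrema retgf lnyhd bpdwe sfjs oxlzm knsrn
Hunk 5: at line 3 remove [sfjs] add [vdse] -> 7 lines: lrema retgf lnyhd bpdwe vdse oxlzm knsrn
Hunk 6: at line 2 remove [lnyhd,bpdwe] add [llhr] -> 6 lines: lrema retgf llhr vdse oxlzm knsrn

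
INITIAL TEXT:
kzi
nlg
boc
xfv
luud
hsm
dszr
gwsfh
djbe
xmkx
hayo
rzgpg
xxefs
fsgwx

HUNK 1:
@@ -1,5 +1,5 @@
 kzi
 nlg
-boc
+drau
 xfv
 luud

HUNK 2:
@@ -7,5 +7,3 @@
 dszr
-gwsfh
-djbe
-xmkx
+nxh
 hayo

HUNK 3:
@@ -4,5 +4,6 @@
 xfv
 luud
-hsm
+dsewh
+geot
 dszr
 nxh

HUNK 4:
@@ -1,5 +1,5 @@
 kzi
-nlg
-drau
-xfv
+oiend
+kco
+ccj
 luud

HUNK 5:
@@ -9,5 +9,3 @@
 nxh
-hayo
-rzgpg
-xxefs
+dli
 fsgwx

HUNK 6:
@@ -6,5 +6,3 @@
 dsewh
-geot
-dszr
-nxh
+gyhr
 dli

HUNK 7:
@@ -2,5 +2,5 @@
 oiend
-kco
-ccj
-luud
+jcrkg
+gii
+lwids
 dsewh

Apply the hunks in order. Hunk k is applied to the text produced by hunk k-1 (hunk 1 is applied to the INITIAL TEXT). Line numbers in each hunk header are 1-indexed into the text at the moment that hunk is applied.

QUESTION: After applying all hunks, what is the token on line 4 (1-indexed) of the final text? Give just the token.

Hunk 1: at line 1 remove [boc] add [drau] -> 14 lines: kzi nlg drau xfv luud hsm dszr gwsfh djbe xmkx hayo rzgpg xxefs fsgwx
Hunk 2: at line 7 remove [gwsfh,djbe,xmkx] add [nxh] -> 12 lines: kzi nlg drau xfv luud hsm dszr nxh hayo rzgpg xxefs fsgwx
Hunk 3: at line 4 remove [hsm] add [dsewh,geot] -> 13 lines: kzi nlg drau xfv luud dsewh geot dszr nxh hayo rzgpg xxefs fsgwx
Hunk 4: at line 1 remove [nlg,drau,xfv] add [oiend,kco,ccj] -> 13 lines: kzi oiend kco ccj luud dsewh geot dszr nxh hayo rzgpg xxefs fsgwx
Hunk 5: at line 9 remove [hayo,rzgpg,xxefs] add [dli] -> 11 lines: kzi oiend kco ccj luud dsewh geot dszr nxh dli fsgwx
Hunk 6: at line 6 remove [geot,dszr,nxh] add [gyhr] -> 9 lines: kzi oiend kco ccj luud dsewh gyhr dli fsgwx
Hunk 7: at line 2 remove [kco,ccj,luud] add [jcrkg,gii,lwids] -> 9 lines: kzi oiend jcrkg gii lwids dsewh gyhr dli fsgwx
Final line 4: gii

Answer: gii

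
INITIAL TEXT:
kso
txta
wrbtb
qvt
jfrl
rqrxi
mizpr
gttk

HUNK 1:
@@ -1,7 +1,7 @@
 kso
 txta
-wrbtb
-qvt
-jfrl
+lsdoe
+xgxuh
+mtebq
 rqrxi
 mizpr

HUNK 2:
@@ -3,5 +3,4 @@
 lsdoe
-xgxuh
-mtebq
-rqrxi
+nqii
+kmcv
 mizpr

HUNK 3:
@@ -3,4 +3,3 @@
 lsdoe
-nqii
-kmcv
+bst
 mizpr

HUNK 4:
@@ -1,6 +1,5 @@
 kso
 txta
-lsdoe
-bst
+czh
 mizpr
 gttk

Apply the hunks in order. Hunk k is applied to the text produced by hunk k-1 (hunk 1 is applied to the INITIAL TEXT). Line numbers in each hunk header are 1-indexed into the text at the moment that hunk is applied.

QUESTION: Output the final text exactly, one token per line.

Answer: kso
txta
czh
mizpr
gttk

Derivation:
Hunk 1: at line 1 remove [wrbtb,qvt,jfrl] add [lsdoe,xgxuh,mtebq] -> 8 lines: kso txta lsdoe xgxuh mtebq rqrxi mizpr gttk
Hunk 2: at line 3 remove [xgxuh,mtebq,rqrxi] add [nqii,kmcv] -> 7 lines: kso txta lsdoe nqii kmcv mizpr gttk
Hunk 3: at line 3 remove [nqii,kmcv] add [bst] -> 6 lines: kso txta lsdoe bst mizpr gttk
Hunk 4: at line 1 remove [lsdoe,bst] add [czh] -> 5 lines: kso txta czh mizpr gttk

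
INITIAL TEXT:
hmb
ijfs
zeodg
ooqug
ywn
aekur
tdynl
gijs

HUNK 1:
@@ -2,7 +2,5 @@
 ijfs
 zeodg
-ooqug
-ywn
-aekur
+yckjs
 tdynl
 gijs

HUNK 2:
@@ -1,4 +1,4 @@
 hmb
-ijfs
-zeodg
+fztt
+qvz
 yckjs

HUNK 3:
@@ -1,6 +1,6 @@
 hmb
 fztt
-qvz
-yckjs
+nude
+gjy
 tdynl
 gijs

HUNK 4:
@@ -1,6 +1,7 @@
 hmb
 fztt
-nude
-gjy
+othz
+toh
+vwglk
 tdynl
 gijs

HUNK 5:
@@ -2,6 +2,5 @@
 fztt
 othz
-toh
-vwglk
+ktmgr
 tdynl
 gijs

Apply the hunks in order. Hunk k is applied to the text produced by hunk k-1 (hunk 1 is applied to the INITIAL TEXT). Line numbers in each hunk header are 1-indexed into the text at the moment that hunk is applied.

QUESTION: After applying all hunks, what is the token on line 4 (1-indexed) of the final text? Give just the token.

Answer: ktmgr

Derivation:
Hunk 1: at line 2 remove [ooqug,ywn,aekur] add [yckjs] -> 6 lines: hmb ijfs zeodg yckjs tdynl gijs
Hunk 2: at line 1 remove [ijfs,zeodg] add [fztt,qvz] -> 6 lines: hmb fztt qvz yckjs tdynl gijs
Hunk 3: at line 1 remove [qvz,yckjs] add [nude,gjy] -> 6 lines: hmb fztt nude gjy tdynl gijs
Hunk 4: at line 1 remove [nude,gjy] add [othz,toh,vwglk] -> 7 lines: hmb fztt othz toh vwglk tdynl gijs
Hunk 5: at line 2 remove [toh,vwglk] add [ktmgr] -> 6 lines: hmb fztt othz ktmgr tdynl gijs
Final line 4: ktmgr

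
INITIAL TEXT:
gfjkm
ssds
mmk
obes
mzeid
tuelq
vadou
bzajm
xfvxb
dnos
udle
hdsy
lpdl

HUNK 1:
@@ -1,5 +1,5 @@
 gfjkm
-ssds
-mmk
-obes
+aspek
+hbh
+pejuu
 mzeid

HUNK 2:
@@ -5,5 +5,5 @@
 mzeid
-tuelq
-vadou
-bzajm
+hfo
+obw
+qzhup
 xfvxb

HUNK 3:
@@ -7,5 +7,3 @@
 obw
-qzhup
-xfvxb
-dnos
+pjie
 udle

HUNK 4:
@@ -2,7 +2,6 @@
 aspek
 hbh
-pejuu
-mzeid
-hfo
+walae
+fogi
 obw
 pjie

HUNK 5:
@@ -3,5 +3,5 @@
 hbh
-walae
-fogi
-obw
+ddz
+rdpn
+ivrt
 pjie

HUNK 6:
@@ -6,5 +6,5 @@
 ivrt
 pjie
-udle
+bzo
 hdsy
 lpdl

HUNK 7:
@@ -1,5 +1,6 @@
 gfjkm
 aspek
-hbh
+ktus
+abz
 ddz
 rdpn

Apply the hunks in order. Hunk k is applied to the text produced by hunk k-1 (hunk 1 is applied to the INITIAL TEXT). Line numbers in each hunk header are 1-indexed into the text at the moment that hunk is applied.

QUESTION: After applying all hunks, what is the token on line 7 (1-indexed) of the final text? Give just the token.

Hunk 1: at line 1 remove [ssds,mmk,obes] add [aspek,hbh,pejuu] -> 13 lines: gfjkm aspek hbh pejuu mzeid tuelq vadou bzajm xfvxb dnos udle hdsy lpdl
Hunk 2: at line 5 remove [tuelq,vadou,bzajm] add [hfo,obw,qzhup] -> 13 lines: gfjkm aspek hbh pejuu mzeid hfo obw qzhup xfvxb dnos udle hdsy lpdl
Hunk 3: at line 7 remove [qzhup,xfvxb,dnos] add [pjie] -> 11 lines: gfjkm aspek hbh pejuu mzeid hfo obw pjie udle hdsy lpdl
Hunk 4: at line 2 remove [pejuu,mzeid,hfo] add [walae,fogi] -> 10 lines: gfjkm aspek hbh walae fogi obw pjie udle hdsy lpdl
Hunk 5: at line 3 remove [walae,fogi,obw] add [ddz,rdpn,ivrt] -> 10 lines: gfjkm aspek hbh ddz rdpn ivrt pjie udle hdsy lpdl
Hunk 6: at line 6 remove [udle] add [bzo] -> 10 lines: gfjkm aspek hbh ddz rdpn ivrt pjie bzo hdsy lpdl
Hunk 7: at line 1 remove [hbh] add [ktus,abz] -> 11 lines: gfjkm aspek ktus abz ddz rdpn ivrt pjie bzo hdsy lpdl
Final line 7: ivrt

Answer: ivrt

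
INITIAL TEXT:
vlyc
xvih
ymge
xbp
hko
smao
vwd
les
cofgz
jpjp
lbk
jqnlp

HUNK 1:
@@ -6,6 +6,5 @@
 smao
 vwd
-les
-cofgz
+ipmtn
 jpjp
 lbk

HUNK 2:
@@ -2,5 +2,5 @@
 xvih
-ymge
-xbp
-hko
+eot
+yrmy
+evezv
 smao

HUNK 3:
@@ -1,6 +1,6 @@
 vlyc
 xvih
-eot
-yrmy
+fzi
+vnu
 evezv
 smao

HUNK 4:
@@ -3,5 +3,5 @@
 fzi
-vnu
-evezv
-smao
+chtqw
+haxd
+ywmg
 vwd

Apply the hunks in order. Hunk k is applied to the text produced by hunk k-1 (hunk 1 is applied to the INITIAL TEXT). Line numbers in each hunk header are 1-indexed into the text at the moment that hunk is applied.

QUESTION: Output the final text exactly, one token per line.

Answer: vlyc
xvih
fzi
chtqw
haxd
ywmg
vwd
ipmtn
jpjp
lbk
jqnlp

Derivation:
Hunk 1: at line 6 remove [les,cofgz] add [ipmtn] -> 11 lines: vlyc xvih ymge xbp hko smao vwd ipmtn jpjp lbk jqnlp
Hunk 2: at line 2 remove [ymge,xbp,hko] add [eot,yrmy,evezv] -> 11 lines: vlyc xvih eot yrmy evezv smao vwd ipmtn jpjp lbk jqnlp
Hunk 3: at line 1 remove [eot,yrmy] add [fzi,vnu] -> 11 lines: vlyc xvih fzi vnu evezv smao vwd ipmtn jpjp lbk jqnlp
Hunk 4: at line 3 remove [vnu,evezv,smao] add [chtqw,haxd,ywmg] -> 11 lines: vlyc xvih fzi chtqw haxd ywmg vwd ipmtn jpjp lbk jqnlp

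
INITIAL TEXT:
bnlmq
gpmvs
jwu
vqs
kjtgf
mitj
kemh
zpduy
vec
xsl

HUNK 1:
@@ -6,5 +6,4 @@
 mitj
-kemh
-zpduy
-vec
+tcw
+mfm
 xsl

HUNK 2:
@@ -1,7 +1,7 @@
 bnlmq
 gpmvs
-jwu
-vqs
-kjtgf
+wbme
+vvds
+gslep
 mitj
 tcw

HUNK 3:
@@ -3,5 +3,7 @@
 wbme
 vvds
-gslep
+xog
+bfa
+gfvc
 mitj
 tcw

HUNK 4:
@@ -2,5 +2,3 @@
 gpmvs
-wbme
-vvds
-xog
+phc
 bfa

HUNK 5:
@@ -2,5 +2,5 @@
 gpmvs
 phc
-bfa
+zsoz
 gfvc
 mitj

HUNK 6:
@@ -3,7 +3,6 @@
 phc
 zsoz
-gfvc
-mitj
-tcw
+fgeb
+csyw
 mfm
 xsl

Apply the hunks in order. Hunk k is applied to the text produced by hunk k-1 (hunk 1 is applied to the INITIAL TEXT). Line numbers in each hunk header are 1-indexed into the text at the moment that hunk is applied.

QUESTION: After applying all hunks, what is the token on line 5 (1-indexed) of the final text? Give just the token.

Hunk 1: at line 6 remove [kemh,zpduy,vec] add [tcw,mfm] -> 9 lines: bnlmq gpmvs jwu vqs kjtgf mitj tcw mfm xsl
Hunk 2: at line 1 remove [jwu,vqs,kjtgf] add [wbme,vvds,gslep] -> 9 lines: bnlmq gpmvs wbme vvds gslep mitj tcw mfm xsl
Hunk 3: at line 3 remove [gslep] add [xog,bfa,gfvc] -> 11 lines: bnlmq gpmvs wbme vvds xog bfa gfvc mitj tcw mfm xsl
Hunk 4: at line 2 remove [wbme,vvds,xog] add [phc] -> 9 lines: bnlmq gpmvs phc bfa gfvc mitj tcw mfm xsl
Hunk 5: at line 2 remove [bfa] add [zsoz] -> 9 lines: bnlmq gpmvs phc zsoz gfvc mitj tcw mfm xsl
Hunk 6: at line 3 remove [gfvc,mitj,tcw] add [fgeb,csyw] -> 8 lines: bnlmq gpmvs phc zsoz fgeb csyw mfm xsl
Final line 5: fgeb

Answer: fgeb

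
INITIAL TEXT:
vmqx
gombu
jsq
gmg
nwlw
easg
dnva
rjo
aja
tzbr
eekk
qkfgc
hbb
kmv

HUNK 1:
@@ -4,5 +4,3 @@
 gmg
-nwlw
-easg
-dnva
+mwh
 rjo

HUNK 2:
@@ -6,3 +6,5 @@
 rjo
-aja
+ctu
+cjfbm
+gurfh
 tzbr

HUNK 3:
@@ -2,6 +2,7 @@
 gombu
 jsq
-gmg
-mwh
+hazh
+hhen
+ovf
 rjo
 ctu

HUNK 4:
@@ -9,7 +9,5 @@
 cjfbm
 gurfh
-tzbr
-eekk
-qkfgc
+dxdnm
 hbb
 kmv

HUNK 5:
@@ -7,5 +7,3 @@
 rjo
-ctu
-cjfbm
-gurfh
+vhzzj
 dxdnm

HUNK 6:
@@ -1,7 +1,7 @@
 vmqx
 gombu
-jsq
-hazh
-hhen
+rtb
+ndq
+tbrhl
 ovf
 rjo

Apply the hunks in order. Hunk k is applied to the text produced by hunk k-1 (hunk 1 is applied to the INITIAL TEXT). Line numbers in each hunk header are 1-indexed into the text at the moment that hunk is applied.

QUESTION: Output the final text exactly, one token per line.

Hunk 1: at line 4 remove [nwlw,easg,dnva] add [mwh] -> 12 lines: vmqx gombu jsq gmg mwh rjo aja tzbr eekk qkfgc hbb kmv
Hunk 2: at line 6 remove [aja] add [ctu,cjfbm,gurfh] -> 14 lines: vmqx gombu jsq gmg mwh rjo ctu cjfbm gurfh tzbr eekk qkfgc hbb kmv
Hunk 3: at line 2 remove [gmg,mwh] add [hazh,hhen,ovf] -> 15 lines: vmqx gombu jsq hazh hhen ovf rjo ctu cjfbm gurfh tzbr eekk qkfgc hbb kmv
Hunk 4: at line 9 remove [tzbr,eekk,qkfgc] add [dxdnm] -> 13 lines: vmqx gombu jsq hazh hhen ovf rjo ctu cjfbm gurfh dxdnm hbb kmv
Hunk 5: at line 7 remove [ctu,cjfbm,gurfh] add [vhzzj] -> 11 lines: vmqx gombu jsq hazh hhen ovf rjo vhzzj dxdnm hbb kmv
Hunk 6: at line 1 remove [jsq,hazh,hhen] add [rtb,ndq,tbrhl] -> 11 lines: vmqx gombu rtb ndq tbrhl ovf rjo vhzzj dxdnm hbb kmv

Answer: vmqx
gombu
rtb
ndq
tbrhl
ovf
rjo
vhzzj
dxdnm
hbb
kmv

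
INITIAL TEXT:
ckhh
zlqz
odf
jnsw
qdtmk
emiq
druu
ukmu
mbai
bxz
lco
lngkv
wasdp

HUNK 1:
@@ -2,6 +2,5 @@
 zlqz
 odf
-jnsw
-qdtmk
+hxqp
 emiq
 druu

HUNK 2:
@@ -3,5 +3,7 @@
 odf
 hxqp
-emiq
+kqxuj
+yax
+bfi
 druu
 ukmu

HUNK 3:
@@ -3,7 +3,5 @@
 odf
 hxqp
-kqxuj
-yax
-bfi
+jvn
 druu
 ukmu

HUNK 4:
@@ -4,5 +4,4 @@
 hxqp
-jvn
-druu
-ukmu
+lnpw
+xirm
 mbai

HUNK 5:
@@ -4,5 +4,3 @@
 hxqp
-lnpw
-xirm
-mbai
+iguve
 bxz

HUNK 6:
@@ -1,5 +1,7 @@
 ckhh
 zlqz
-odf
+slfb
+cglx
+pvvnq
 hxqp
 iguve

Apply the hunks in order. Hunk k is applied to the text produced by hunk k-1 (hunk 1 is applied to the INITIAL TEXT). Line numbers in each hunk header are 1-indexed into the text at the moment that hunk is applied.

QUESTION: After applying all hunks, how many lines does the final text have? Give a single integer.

Answer: 11

Derivation:
Hunk 1: at line 2 remove [jnsw,qdtmk] add [hxqp] -> 12 lines: ckhh zlqz odf hxqp emiq druu ukmu mbai bxz lco lngkv wasdp
Hunk 2: at line 3 remove [emiq] add [kqxuj,yax,bfi] -> 14 lines: ckhh zlqz odf hxqp kqxuj yax bfi druu ukmu mbai bxz lco lngkv wasdp
Hunk 3: at line 3 remove [kqxuj,yax,bfi] add [jvn] -> 12 lines: ckhh zlqz odf hxqp jvn druu ukmu mbai bxz lco lngkv wasdp
Hunk 4: at line 4 remove [jvn,druu,ukmu] add [lnpw,xirm] -> 11 lines: ckhh zlqz odf hxqp lnpw xirm mbai bxz lco lngkv wasdp
Hunk 5: at line 4 remove [lnpw,xirm,mbai] add [iguve] -> 9 lines: ckhh zlqz odf hxqp iguve bxz lco lngkv wasdp
Hunk 6: at line 1 remove [odf] add [slfb,cglx,pvvnq] -> 11 lines: ckhh zlqz slfb cglx pvvnq hxqp iguve bxz lco lngkv wasdp
Final line count: 11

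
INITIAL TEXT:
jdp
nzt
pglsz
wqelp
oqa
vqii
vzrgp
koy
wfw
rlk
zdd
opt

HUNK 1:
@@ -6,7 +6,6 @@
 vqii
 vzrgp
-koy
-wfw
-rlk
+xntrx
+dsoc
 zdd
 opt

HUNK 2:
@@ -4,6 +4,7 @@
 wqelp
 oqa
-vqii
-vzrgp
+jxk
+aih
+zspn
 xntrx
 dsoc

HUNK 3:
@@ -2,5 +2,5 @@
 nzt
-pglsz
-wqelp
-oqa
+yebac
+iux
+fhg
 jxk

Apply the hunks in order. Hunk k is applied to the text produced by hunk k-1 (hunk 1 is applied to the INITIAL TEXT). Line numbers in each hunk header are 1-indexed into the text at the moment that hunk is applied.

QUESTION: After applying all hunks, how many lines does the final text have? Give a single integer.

Hunk 1: at line 6 remove [koy,wfw,rlk] add [xntrx,dsoc] -> 11 lines: jdp nzt pglsz wqelp oqa vqii vzrgp xntrx dsoc zdd opt
Hunk 2: at line 4 remove [vqii,vzrgp] add [jxk,aih,zspn] -> 12 lines: jdp nzt pglsz wqelp oqa jxk aih zspn xntrx dsoc zdd opt
Hunk 3: at line 2 remove [pglsz,wqelp,oqa] add [yebac,iux,fhg] -> 12 lines: jdp nzt yebac iux fhg jxk aih zspn xntrx dsoc zdd opt
Final line count: 12

Answer: 12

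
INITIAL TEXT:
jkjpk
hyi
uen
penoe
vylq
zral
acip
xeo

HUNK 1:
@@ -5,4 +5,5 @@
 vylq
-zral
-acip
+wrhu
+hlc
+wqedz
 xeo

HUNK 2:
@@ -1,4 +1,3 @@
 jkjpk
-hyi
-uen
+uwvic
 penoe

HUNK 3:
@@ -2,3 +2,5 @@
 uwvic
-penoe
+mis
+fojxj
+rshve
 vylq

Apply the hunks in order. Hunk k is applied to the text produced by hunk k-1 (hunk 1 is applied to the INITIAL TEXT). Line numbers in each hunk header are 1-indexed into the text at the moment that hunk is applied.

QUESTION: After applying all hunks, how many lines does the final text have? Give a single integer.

Answer: 10

Derivation:
Hunk 1: at line 5 remove [zral,acip] add [wrhu,hlc,wqedz] -> 9 lines: jkjpk hyi uen penoe vylq wrhu hlc wqedz xeo
Hunk 2: at line 1 remove [hyi,uen] add [uwvic] -> 8 lines: jkjpk uwvic penoe vylq wrhu hlc wqedz xeo
Hunk 3: at line 2 remove [penoe] add [mis,fojxj,rshve] -> 10 lines: jkjpk uwvic mis fojxj rshve vylq wrhu hlc wqedz xeo
Final line count: 10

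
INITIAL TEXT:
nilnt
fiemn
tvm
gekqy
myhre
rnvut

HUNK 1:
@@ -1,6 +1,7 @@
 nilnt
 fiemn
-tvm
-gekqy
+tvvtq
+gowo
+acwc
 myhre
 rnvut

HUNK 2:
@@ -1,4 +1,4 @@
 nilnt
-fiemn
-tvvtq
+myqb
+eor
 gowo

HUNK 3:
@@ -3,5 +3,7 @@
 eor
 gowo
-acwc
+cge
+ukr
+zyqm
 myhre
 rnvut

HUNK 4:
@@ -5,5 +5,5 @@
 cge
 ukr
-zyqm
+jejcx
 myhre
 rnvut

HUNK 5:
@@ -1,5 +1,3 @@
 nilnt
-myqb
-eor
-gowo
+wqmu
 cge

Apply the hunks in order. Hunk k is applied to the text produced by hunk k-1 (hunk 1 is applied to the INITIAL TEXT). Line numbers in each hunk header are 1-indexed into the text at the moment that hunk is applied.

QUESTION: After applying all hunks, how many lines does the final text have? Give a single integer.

Hunk 1: at line 1 remove [tvm,gekqy] add [tvvtq,gowo,acwc] -> 7 lines: nilnt fiemn tvvtq gowo acwc myhre rnvut
Hunk 2: at line 1 remove [fiemn,tvvtq] add [myqb,eor] -> 7 lines: nilnt myqb eor gowo acwc myhre rnvut
Hunk 3: at line 3 remove [acwc] add [cge,ukr,zyqm] -> 9 lines: nilnt myqb eor gowo cge ukr zyqm myhre rnvut
Hunk 4: at line 5 remove [zyqm] add [jejcx] -> 9 lines: nilnt myqb eor gowo cge ukr jejcx myhre rnvut
Hunk 5: at line 1 remove [myqb,eor,gowo] add [wqmu] -> 7 lines: nilnt wqmu cge ukr jejcx myhre rnvut
Final line count: 7

Answer: 7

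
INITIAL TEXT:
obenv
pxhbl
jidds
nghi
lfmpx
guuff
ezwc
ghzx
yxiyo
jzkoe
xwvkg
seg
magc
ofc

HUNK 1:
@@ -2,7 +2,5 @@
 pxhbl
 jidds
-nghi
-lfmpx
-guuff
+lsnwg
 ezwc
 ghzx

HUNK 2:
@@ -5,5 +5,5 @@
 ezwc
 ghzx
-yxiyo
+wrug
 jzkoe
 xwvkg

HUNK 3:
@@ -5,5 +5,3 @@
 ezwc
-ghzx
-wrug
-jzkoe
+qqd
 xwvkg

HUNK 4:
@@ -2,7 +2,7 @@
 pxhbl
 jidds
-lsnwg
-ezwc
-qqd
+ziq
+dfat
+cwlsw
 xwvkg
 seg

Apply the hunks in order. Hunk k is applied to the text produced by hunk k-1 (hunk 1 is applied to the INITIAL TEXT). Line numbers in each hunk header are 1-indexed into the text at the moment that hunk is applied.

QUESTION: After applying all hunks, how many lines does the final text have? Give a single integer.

Hunk 1: at line 2 remove [nghi,lfmpx,guuff] add [lsnwg] -> 12 lines: obenv pxhbl jidds lsnwg ezwc ghzx yxiyo jzkoe xwvkg seg magc ofc
Hunk 2: at line 5 remove [yxiyo] add [wrug] -> 12 lines: obenv pxhbl jidds lsnwg ezwc ghzx wrug jzkoe xwvkg seg magc ofc
Hunk 3: at line 5 remove [ghzx,wrug,jzkoe] add [qqd] -> 10 lines: obenv pxhbl jidds lsnwg ezwc qqd xwvkg seg magc ofc
Hunk 4: at line 2 remove [lsnwg,ezwc,qqd] add [ziq,dfat,cwlsw] -> 10 lines: obenv pxhbl jidds ziq dfat cwlsw xwvkg seg magc ofc
Final line count: 10

Answer: 10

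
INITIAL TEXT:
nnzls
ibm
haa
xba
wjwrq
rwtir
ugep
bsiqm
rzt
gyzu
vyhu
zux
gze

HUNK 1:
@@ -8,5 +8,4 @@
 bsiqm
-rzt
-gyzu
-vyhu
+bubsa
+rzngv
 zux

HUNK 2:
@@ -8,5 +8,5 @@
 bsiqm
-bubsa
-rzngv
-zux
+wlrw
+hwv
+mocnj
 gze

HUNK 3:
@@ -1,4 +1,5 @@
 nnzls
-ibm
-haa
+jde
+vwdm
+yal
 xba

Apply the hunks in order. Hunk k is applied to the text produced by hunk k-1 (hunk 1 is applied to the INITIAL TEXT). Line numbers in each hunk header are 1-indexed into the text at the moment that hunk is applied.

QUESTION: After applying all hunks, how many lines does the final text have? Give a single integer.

Answer: 13

Derivation:
Hunk 1: at line 8 remove [rzt,gyzu,vyhu] add [bubsa,rzngv] -> 12 lines: nnzls ibm haa xba wjwrq rwtir ugep bsiqm bubsa rzngv zux gze
Hunk 2: at line 8 remove [bubsa,rzngv,zux] add [wlrw,hwv,mocnj] -> 12 lines: nnzls ibm haa xba wjwrq rwtir ugep bsiqm wlrw hwv mocnj gze
Hunk 3: at line 1 remove [ibm,haa] add [jde,vwdm,yal] -> 13 lines: nnzls jde vwdm yal xba wjwrq rwtir ugep bsiqm wlrw hwv mocnj gze
Final line count: 13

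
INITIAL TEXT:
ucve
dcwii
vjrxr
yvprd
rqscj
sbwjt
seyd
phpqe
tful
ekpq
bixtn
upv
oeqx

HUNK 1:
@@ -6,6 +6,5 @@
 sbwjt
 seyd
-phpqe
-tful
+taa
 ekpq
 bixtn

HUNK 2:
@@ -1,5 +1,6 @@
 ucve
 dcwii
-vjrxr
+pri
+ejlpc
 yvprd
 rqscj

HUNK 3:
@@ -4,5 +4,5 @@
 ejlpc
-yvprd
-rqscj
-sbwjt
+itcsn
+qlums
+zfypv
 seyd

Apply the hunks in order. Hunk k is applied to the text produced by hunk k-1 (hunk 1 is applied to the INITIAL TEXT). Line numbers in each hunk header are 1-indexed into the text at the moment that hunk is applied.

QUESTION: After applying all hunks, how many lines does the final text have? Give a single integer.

Answer: 13

Derivation:
Hunk 1: at line 6 remove [phpqe,tful] add [taa] -> 12 lines: ucve dcwii vjrxr yvprd rqscj sbwjt seyd taa ekpq bixtn upv oeqx
Hunk 2: at line 1 remove [vjrxr] add [pri,ejlpc] -> 13 lines: ucve dcwii pri ejlpc yvprd rqscj sbwjt seyd taa ekpq bixtn upv oeqx
Hunk 3: at line 4 remove [yvprd,rqscj,sbwjt] add [itcsn,qlums,zfypv] -> 13 lines: ucve dcwii pri ejlpc itcsn qlums zfypv seyd taa ekpq bixtn upv oeqx
Final line count: 13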